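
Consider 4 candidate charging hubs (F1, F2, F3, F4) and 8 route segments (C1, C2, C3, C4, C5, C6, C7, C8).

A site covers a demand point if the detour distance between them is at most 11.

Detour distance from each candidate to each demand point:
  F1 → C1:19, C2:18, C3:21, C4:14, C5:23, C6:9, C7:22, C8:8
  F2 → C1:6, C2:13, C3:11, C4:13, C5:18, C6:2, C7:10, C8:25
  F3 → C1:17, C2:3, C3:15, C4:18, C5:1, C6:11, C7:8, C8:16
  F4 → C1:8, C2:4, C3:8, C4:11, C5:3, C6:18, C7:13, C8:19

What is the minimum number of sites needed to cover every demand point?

Coverage sets (demand points within 11 of each site):
  F1: {C6, C8}
  F2: {C1, C3, C6, C7}
  F3: {C2, C5, C6, C7}
  F4: {C1, C2, C3, C4, C5}
No 2 sites suffice: every size-2 union leaves at least one demand point uncovered.
But {F1, F2, F4} covers everything, so the minimum is 3.

3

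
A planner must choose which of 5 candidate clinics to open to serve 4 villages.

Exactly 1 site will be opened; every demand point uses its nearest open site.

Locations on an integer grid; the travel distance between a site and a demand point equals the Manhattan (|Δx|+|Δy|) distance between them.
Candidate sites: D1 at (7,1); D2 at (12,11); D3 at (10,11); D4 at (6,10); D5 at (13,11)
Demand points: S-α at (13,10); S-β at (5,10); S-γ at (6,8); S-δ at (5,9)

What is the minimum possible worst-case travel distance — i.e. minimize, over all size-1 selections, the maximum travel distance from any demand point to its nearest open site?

Open {D3}.
  Farthest demand point is S-γ at travel distance 7 (to D3); all others are ≤ 7.
With {D4} the worst case is 7.
With {D2} the worst case is 9.
No size-1 selection achieves below 7.

7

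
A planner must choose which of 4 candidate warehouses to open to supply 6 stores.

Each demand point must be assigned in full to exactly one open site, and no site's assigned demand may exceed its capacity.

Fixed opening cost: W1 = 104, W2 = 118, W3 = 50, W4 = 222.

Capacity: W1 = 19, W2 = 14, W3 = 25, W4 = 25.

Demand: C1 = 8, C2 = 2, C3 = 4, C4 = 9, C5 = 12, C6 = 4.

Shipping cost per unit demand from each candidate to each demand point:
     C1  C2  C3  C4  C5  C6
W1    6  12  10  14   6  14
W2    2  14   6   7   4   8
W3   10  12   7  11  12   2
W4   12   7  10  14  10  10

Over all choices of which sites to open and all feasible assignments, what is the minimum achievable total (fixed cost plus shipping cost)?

459

Open {W2, W3}; cheapest assignment that respects the capacities:
  W2 (cap 14, load 14): C2, C5 — cost 2×14 + 12×4 = 76
  W3 (cap 25, load 25): C1, C3, C4, C6 — cost 8×10 + 4×7 + 9×11 + 4×2 = 215
  Shipping 291, fixed 168 → total 459.
  Any other capacity-feasible assignment to {W2, W3} ships for at least 291.
Compare {W1, W3}: its best feasible assignment gives total 465.
Compare {W1, W2, W3}: its best feasible assignment gives total 515.
Every other set of open sites that can feasibly serve all demand totals ≥ 465 even under its best assignment. Minimum: 459.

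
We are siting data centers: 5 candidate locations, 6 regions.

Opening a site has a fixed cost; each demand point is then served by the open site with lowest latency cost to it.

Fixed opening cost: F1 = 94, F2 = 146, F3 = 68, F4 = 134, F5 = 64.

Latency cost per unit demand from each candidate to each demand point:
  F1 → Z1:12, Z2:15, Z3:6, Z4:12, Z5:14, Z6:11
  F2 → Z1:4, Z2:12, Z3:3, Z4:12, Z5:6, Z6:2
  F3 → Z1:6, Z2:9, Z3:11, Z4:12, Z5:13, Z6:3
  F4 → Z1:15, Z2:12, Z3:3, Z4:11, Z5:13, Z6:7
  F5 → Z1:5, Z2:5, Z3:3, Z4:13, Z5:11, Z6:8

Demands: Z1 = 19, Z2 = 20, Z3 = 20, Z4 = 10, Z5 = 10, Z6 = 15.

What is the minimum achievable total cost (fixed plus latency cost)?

Open {F2, F5}: assign each demand point to its cheapest open site.
  Z1→F2 19×4=76, Z2→F5 20×5=100, Z3→F2 20×3=60, Z4→F2 10×12=120, Z5→F2 10×6=60, Z6→F2 15×2=30
  latency cost 446, fixed 210 → total 656.
Compare {F3, F5}: latency cost 530 + fixed 132 = 662.
Compare {F5}: latency cost 615 + fixed 64 = 679.
Compare {F2, F3, F5}: latency cost 446 + fixed 278 = 724.
All other subsets cost ≥ 662. Minimum total cost: 656.

656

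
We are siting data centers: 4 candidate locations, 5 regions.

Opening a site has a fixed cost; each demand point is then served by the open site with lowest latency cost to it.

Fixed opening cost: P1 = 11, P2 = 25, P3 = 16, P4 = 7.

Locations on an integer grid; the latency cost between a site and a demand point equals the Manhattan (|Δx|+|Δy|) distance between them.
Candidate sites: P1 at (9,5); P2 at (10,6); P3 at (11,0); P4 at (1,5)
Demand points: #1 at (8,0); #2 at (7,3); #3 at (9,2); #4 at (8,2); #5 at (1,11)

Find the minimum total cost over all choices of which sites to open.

Open {P1, P4}: assign each demand point to its cheapest open site.
  #1→P1 6, #2→P1 4, #3→P1 3, #4→P1 4, #5→P4 6
  latency cost 23, fixed 18 → total 41.
Compare {P1}: latency cost 31 + fixed 11 = 42.
Compare {P3, P4}: latency cost 25 + fixed 23 = 48.
Compare {P4}: latency cost 47 + fixed 7 = 54.
All other subsets cost ≥ 42. Minimum total cost: 41.

41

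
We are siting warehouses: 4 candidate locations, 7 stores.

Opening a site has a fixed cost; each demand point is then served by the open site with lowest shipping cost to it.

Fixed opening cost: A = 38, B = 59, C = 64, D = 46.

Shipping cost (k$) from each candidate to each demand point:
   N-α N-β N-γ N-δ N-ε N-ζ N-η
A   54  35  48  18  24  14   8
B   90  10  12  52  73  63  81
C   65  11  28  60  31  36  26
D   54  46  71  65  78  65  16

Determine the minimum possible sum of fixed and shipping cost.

237

Open {A, B}: assign each demand point to its cheapest open site.
  N-α→A 54, N-β→B 10, N-γ→B 12, N-δ→A 18, N-ε→A 24, N-ζ→A 14, N-η→A 8
  shipping cost 140, fixed 97 → total 237.
Compare {A}: shipping cost 201 + fixed 38 = 239.
Compare {A, C}: shipping cost 157 + fixed 102 = 259.
Compare {A, B, D}: shipping cost 140 + fixed 143 = 283.
All other subsets cost ≥ 239. Minimum total cost: 237.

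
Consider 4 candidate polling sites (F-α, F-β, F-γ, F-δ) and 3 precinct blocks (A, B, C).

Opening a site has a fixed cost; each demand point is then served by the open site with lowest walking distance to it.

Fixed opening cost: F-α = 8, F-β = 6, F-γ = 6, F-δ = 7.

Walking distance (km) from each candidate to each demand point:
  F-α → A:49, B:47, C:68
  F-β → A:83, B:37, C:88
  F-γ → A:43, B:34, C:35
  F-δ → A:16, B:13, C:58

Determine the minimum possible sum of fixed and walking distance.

Open {F-γ, F-δ}: assign each demand point to its cheapest open site.
  A→F-δ 16, B→F-δ 13, C→F-γ 35
  walking distance 64, fixed 13 → total 77.
Compare {F-β, F-γ, F-δ}: walking distance 64 + fixed 19 = 83.
Compare {F-α, F-γ, F-δ}: walking distance 64 + fixed 21 = 85.
Compare {F-α, F-β, F-γ, F-δ}: walking distance 64 + fixed 27 = 91.
All other subsets cost ≥ 83. Minimum total cost: 77.

77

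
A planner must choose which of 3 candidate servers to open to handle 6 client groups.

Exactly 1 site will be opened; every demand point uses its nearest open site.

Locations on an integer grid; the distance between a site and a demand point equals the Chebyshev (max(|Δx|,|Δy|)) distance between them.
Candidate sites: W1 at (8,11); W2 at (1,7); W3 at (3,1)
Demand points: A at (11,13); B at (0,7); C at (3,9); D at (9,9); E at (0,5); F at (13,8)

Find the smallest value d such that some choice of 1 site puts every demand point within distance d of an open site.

8

Open {W1}.
  Farthest demand point is B at distance 8 (to W1); all others are ≤ 8.
With {W2} the worst case is 12.
With {W3} the worst case is 12.
No size-1 selection achieves below 8.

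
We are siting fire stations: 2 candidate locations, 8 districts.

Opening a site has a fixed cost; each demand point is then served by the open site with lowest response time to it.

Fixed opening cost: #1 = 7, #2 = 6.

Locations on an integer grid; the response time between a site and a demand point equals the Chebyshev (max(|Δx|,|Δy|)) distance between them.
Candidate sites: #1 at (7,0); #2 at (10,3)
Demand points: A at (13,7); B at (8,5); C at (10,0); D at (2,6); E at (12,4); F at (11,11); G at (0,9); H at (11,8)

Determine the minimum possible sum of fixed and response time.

Open {#2}: assign each demand point to its cheapest open site.
  A→#2 4, B→#2 2, C→#2 3, D→#2 8, E→#2 2, F→#2 8, G→#2 10, H→#2 5
  response time 42, fixed 6 → total 48.
Compare {#1, #2}: response time 39 + fixed 13 = 52.
Compare {#1}: response time 54 + fixed 7 = 61.

48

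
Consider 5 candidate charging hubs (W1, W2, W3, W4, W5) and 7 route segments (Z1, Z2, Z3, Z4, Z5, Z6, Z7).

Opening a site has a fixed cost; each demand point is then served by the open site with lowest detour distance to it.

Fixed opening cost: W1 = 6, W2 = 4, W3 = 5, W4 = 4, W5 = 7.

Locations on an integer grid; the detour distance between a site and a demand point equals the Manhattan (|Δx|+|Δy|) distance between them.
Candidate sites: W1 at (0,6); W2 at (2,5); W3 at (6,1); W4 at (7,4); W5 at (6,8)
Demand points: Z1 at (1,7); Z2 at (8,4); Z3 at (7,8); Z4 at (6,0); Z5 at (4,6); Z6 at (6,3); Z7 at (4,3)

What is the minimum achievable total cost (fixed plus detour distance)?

30

Open {W2, W4}: assign each demand point to its cheapest open site.
  Z1→W2 3, Z2→W4 1, Z3→W4 4, Z4→W4 5, Z5→W2 3, Z6→W4 2, Z7→W2 4
  detour distance 22, fixed 8 → total 30.
Compare {W2, W3, W4}: detour distance 18 + fixed 13 = 31.
Compare {W1, W4}: detour distance 22 + fixed 10 = 32.
Compare {W1, W3, W4}: detour distance 18 + fixed 15 = 33.
All other subsets cost ≥ 31. Minimum total cost: 30.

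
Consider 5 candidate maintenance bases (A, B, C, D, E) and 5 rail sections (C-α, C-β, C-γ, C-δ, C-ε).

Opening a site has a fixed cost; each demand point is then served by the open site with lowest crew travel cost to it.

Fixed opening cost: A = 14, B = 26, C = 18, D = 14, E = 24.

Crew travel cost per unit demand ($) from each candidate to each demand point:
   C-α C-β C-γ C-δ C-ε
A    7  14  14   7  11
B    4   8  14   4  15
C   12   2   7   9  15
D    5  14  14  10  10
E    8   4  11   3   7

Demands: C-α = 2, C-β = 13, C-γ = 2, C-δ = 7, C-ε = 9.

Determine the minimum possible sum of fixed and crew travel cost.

Open {C, E}: assign each demand point to its cheapest open site.
  C-α→E 2×8=16, C-β→C 13×2=26, C-γ→C 2×7=14, C-δ→E 7×3=21, C-ε→E 9×7=63
  crew travel cost 140, fixed 42 → total 182.
Compare {C, D, E}: crew travel cost 134 + fixed 56 = 190.
Compare {A, C, E}: crew travel cost 138 + fixed 56 = 194.
Compare {E}: crew travel cost 174 + fixed 24 = 198.
All other subsets cost ≥ 190. Minimum total cost: 182.

182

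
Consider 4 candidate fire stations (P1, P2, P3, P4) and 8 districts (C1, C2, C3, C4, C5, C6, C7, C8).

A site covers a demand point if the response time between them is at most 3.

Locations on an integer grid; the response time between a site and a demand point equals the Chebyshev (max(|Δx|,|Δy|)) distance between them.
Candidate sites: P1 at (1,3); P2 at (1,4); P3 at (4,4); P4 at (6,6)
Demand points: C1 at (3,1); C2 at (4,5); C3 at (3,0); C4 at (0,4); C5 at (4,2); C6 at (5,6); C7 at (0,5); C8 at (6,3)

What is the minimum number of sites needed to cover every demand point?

2

Coverage sets (demand points within 3 of each site):
  P1: {C1, C2, C3, C4, C5, C7}
  P2: {C1, C2, C4, C5, C7}
  P3: {C1, C2, C5, C6, C8}
  P4: {C2, C6, C8}
No single site covers all 8 demand points.
But {P1, P3} covers everything, so the minimum is 2.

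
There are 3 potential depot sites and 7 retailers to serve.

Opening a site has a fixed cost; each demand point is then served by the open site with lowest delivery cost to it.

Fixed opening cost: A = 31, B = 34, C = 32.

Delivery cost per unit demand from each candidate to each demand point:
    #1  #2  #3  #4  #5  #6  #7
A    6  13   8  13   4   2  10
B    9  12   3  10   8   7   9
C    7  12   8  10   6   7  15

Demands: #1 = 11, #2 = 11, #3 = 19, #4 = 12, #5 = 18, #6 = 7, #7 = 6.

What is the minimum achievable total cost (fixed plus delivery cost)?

580

Open {A, B}: assign each demand point to its cheapest open site.
  #1→A 11×6=66, #2→B 11×12=132, #3→B 19×3=57, #4→B 12×10=120, #5→A 18×4=72, #6→A 7×2=14, #7→B 6×9=54
  delivery cost 515, fixed 65 → total 580.
Compare {A, B, C}: delivery cost 515 + fixed 97 = 612.
Compare {B, C}: delivery cost 597 + fixed 66 = 663.
Compare {A, C}: delivery cost 616 + fixed 63 = 679.
All other subsets cost ≥ 612. Minimum total cost: 580.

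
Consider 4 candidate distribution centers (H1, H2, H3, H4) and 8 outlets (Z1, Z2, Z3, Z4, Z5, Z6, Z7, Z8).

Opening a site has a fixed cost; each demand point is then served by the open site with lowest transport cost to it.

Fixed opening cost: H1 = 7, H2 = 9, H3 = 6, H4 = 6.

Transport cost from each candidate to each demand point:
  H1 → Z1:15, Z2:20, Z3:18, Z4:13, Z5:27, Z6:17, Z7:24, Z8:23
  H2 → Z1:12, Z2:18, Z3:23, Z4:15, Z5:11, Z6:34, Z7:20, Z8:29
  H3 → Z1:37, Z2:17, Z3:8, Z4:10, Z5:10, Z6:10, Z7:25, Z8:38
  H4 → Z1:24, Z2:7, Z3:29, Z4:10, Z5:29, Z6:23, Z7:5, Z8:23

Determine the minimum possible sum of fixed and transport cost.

106

Open {H2, H3, H4}: assign each demand point to its cheapest open site.
  Z1→H2 12, Z2→H4 7, Z3→H3 8, Z4→H3 10, Z5→H3 10, Z6→H3 10, Z7→H4 5, Z8→H4 23
  transport cost 85, fixed 21 → total 106.
Compare {H1, H3, H4}: transport cost 88 + fixed 19 = 107.
Compare {H3, H4}: transport cost 97 + fixed 12 = 109.
Compare {H1, H2, H3, H4}: transport cost 85 + fixed 28 = 113.
All other subsets cost ≥ 107. Minimum total cost: 106.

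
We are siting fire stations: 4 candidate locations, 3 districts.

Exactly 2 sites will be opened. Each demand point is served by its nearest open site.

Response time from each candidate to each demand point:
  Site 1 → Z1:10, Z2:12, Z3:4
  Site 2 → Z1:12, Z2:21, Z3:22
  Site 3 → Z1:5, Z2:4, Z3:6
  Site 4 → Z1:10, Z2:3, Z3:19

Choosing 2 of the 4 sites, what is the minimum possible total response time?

13

Open {Site 1, Site 3}.
  Z1→Site 3 5, Z2→Site 3 4, Z3→Site 1 4  ⇒ total 13.
Compare {Site 3, Site 4}: total 14.
Compare {Site 2, Site 3}: total 15.
No size-2 selection does better; minimum is 13.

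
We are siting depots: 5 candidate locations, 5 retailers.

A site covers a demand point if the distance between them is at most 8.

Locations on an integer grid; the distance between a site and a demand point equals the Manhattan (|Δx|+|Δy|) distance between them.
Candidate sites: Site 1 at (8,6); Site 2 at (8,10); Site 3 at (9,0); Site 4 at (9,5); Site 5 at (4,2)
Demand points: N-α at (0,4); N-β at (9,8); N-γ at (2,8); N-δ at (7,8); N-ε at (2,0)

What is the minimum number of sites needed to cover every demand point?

2

Coverage sets (demand points within 8 of each site):
  Site 1: {N-β, N-γ, N-δ}
  Site 2: {N-β, N-γ, N-δ}
  Site 3: {N-β, N-ε}
  Site 4: {N-β, N-δ}
  Site 5: {N-α, N-γ, N-ε}
No single site covers all 5 demand points.
But {Site 1, Site 5} covers everything, so the minimum is 2.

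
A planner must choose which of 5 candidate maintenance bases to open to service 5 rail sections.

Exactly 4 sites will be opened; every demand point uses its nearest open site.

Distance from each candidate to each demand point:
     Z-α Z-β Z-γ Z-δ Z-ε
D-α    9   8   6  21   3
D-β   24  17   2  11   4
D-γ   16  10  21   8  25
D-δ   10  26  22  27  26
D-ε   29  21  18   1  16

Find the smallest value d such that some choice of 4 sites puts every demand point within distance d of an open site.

Open {D-α, D-β, D-γ, D-δ}.
  Farthest demand point is Z-α at distance 9 (to D-α); all others are ≤ 9.
With {D-α, D-β, D-γ, D-ε} the worst case is 9.
With {D-α, D-β, D-δ, D-ε} the worst case is 9.
No size-4 selection achieves below 9.

9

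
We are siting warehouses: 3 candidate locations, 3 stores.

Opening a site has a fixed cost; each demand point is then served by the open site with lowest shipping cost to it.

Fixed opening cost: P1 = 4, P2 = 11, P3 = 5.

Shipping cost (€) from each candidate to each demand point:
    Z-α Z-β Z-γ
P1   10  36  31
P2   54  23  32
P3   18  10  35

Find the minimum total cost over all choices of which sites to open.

60

Open {P1, P3}: assign each demand point to its cheapest open site.
  Z-α→P1 10, Z-β→P3 10, Z-γ→P1 31
  shipping cost 51, fixed 9 → total 60.
Compare {P3}: shipping cost 63 + fixed 5 = 68.
Compare {P1, P2, P3}: shipping cost 51 + fixed 20 = 71.
Compare {P2, P3}: shipping cost 60 + fixed 16 = 76.
All other subsets cost ≥ 68. Minimum total cost: 60.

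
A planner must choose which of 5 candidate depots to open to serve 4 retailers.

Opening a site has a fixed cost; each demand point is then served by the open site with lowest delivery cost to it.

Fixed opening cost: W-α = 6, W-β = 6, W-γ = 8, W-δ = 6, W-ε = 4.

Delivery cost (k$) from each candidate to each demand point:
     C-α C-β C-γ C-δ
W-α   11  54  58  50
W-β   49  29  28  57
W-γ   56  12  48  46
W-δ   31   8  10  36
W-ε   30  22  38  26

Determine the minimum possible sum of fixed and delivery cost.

71

Open {W-α, W-δ, W-ε}: assign each demand point to its cheapest open site.
  C-α→W-α 11, C-β→W-δ 8, C-γ→W-δ 10, C-δ→W-ε 26
  delivery cost 55, fixed 16 → total 71.
Compare {W-α, W-δ}: delivery cost 65 + fixed 12 = 77.
Compare {W-α, W-β, W-δ, W-ε}: delivery cost 55 + fixed 22 = 77.
Compare {W-α, W-γ, W-δ, W-ε}: delivery cost 55 + fixed 24 = 79.
All other subsets cost ≥ 77. Minimum total cost: 71.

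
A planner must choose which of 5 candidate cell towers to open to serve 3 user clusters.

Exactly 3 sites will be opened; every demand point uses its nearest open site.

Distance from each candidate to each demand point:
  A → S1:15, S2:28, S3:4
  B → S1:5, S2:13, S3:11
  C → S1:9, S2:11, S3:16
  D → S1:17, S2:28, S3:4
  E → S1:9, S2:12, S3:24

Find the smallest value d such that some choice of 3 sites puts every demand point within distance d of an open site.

11

Open {A, B, C}.
  Farthest demand point is S2 at distance 11 (to C); all others are ≤ 11.
With {A, C, D} the worst case is 11.
With {A, C, E} the worst case is 11.
No size-3 selection achieves below 11.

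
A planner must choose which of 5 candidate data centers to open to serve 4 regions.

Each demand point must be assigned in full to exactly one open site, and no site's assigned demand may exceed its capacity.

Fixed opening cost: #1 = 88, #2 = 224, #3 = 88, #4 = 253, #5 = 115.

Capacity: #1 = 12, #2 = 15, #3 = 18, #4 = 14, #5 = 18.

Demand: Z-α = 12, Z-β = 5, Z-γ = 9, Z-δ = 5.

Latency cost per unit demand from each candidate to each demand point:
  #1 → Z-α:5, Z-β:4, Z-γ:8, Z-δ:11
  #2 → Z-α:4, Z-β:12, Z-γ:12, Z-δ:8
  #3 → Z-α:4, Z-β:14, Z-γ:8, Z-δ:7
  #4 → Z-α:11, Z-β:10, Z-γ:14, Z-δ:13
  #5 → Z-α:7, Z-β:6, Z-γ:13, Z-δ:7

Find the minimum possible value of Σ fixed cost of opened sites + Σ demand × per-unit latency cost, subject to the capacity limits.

424

Open {#3, #5}; cheapest assignment that respects the capacities:
  #3 (cap 18, load 14): Z-γ, Z-δ — cost 9×8 + 5×7 = 107
  #5 (cap 18, load 17): Z-α, Z-β — cost 12×7 + 5×6 = 114
  Shipping 221, fixed 203 → total 424.
  Any other capacity-feasible assignment to {#3, #5} ships for at least 221.
Compare {#1, #3, #5}: its best feasible assignment gives total 476.
Compare {#2, #3}: its best feasible assignment gives total 563.
Every other set of open sites that can feasibly serve all demand totals ≥ 476 even under its best assignment. Minimum: 424.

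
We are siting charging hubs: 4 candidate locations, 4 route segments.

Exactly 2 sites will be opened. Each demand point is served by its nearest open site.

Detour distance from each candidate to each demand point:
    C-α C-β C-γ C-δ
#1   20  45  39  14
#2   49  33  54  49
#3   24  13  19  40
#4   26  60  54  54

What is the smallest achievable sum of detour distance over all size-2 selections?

66

Open {#1, #3}.
  C-α→#1 20, C-β→#3 13, C-γ→#3 19, C-δ→#1 14  ⇒ total 66.
Compare {#2, #3}: total 96.
Compare {#3, #4}: total 96.
No size-2 selection does better; minimum is 66.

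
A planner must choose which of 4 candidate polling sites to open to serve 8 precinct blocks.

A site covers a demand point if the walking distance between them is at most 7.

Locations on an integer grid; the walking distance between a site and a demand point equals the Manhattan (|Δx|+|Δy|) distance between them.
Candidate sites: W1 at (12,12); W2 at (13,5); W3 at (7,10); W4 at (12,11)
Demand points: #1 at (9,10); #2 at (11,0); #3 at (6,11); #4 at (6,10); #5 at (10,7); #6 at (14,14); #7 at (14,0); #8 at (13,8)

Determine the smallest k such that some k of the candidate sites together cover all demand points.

2

Coverage sets (demand points within 7 of each site):
  W1: {#1, #3, #5, #6, #8}
  W2: {#2, #5, #7, #8}
  W3: {#1, #3, #4, #5}
  W4: {#1, #3, #4, #5, #6, #8}
No single site covers all 8 demand points.
But {W2, W4} covers everything, so the minimum is 2.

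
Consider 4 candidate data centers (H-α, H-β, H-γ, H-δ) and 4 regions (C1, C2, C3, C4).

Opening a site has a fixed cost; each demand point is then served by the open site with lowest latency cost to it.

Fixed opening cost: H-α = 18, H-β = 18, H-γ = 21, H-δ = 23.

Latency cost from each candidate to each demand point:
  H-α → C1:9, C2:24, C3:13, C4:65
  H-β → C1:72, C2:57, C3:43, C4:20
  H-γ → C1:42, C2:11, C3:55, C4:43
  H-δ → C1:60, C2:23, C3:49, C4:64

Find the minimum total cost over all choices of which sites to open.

102

Open {H-α, H-β}: assign each demand point to its cheapest open site.
  C1→H-α 9, C2→H-α 24, C3→H-α 13, C4→H-β 20
  latency cost 66, fixed 36 → total 102.
Compare {H-α, H-β, H-γ}: latency cost 53 + fixed 57 = 110.
Compare {H-α, H-γ}: latency cost 76 + fixed 39 = 115.
Compare {H-α, H-β, H-δ}: latency cost 65 + fixed 59 = 124.
All other subsets cost ≥ 110. Minimum total cost: 102.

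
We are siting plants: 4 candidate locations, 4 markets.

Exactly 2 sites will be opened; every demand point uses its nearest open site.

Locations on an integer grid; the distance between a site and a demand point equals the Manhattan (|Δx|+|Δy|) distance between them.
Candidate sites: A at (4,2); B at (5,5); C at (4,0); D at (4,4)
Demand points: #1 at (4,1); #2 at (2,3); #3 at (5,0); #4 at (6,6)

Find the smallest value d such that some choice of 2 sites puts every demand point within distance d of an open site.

3

Open {A, B}.
  Farthest demand point is #2 at distance 3 (to A); all others are ≤ 3.
With {A, D} the worst case is 4.
With {C, D} the worst case is 4.
No size-2 selection achieves below 3.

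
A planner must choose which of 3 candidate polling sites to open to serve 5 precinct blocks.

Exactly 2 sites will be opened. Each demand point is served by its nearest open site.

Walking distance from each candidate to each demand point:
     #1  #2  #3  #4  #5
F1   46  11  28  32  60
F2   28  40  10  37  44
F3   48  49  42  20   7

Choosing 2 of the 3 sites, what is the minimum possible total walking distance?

105

Open {F2, F3}.
  #1→F2 28, #2→F2 40, #3→F2 10, #4→F3 20, #5→F3 7  ⇒ total 105.
Compare {F1, F3}: total 112.
Compare {F1, F2}: total 125.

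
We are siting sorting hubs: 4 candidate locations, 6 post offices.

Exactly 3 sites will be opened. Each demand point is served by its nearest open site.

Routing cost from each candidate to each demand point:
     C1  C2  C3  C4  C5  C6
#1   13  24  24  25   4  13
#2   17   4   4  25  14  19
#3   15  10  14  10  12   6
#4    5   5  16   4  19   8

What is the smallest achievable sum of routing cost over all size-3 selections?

29

Open {#1, #2, #4}.
  C1→#4 5, C2→#2 4, C3→#2 4, C4→#4 4, C5→#1 4, C6→#4 8  ⇒ total 29.
Compare {#2, #3, #4}: total 35.
Compare {#1, #3, #4}: total 38.
No size-3 selection does better; minimum is 29.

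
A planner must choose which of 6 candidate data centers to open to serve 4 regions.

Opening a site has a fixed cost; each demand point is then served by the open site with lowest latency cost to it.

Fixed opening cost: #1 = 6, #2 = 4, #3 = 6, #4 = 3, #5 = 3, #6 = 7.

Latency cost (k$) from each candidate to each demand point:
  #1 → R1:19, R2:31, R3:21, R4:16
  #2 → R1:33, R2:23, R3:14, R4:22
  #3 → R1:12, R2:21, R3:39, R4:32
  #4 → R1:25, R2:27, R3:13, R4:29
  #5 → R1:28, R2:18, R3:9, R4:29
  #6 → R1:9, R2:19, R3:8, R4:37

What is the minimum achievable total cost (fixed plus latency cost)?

Open {#1, #6}: assign each demand point to its cheapest open site.
  R1→#6 9, R2→#6 19, R3→#6 8, R4→#1 16
  latency cost 52, fixed 13 → total 65.
Compare {#1, #5, #6}: latency cost 51 + fixed 16 = 67.
Compare {#1, #4, #6}: latency cost 52 + fixed 16 = 68.
Compare {#2, #6}: latency cost 58 + fixed 11 = 69.
All other subsets cost ≥ 67. Minimum total cost: 65.

65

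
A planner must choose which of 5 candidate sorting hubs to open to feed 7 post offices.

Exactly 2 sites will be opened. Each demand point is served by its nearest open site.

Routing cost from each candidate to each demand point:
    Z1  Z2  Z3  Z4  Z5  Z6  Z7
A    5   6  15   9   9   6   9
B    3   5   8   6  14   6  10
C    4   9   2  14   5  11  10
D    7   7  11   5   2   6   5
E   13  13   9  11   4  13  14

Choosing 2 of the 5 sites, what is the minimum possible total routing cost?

31

Open {C, D}.
  Z1→C 4, Z2→D 7, Z3→C 2, Z4→D 5, Z5→D 2, Z6→D 6, Z7→D 5  ⇒ total 31.
Compare {B, D}: total 34.
Compare {B, C}: total 37.
No size-2 selection does better; minimum is 31.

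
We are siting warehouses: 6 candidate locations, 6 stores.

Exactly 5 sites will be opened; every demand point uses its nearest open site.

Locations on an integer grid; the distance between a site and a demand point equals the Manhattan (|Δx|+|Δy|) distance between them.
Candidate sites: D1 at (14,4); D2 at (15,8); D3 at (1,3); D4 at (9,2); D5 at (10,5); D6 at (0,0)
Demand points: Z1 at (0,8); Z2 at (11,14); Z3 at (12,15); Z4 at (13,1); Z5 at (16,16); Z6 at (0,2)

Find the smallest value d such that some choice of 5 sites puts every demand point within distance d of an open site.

Open {D1, D2, D3, D4, D5}.
  Farthest demand point is Z2 at distance 10 (to D2); all others are ≤ 10.
With {D1, D2, D3, D4, D6} the worst case is 10.
With {D1, D2, D3, D5, D6} the worst case is 10.
No size-5 selection achieves below 10.

10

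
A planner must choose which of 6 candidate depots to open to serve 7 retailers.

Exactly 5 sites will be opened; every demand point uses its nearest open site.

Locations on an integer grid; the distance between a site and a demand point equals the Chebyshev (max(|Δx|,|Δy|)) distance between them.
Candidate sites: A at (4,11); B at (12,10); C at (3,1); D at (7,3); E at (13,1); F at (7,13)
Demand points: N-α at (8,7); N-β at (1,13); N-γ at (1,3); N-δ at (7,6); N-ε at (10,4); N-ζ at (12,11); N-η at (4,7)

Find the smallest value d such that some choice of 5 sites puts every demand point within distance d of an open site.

Open {A, B, C, D, E}.
  Farthest demand point is N-α at distance 4 (to A); all others are ≤ 4.
With {A, B, C, D, F} the worst case is 4.
With {A, B, C, E, F} the worst case is 5.
No size-5 selection achieves below 4.

4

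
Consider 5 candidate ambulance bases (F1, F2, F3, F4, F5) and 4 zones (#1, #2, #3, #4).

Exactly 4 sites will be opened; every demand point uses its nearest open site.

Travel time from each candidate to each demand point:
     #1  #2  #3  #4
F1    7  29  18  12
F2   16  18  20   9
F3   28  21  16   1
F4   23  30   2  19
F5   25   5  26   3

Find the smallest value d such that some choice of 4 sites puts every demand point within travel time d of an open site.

Open {F1, F2, F4, F5}.
  Farthest demand point is #1 at travel time 7 (to F1); all others are ≤ 7.
With {F1, F3, F4, F5} the worst case is 7.
With {F1, F2, F3, F5} the worst case is 16.
No size-4 selection achieves below 7.

7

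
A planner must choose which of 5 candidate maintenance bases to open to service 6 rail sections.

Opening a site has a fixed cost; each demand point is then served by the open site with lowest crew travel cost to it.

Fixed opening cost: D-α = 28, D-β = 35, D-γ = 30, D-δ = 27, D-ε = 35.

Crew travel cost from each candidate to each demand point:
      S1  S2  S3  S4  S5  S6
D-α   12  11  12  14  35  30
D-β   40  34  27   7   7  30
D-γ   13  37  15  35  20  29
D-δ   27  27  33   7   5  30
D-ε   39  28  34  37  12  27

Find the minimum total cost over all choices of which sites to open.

132

Open {D-α, D-δ}: assign each demand point to its cheapest open site.
  S1→D-α 12, S2→D-α 11, S3→D-α 12, S4→D-δ 7, S5→D-δ 5, S6→D-α 30
  crew travel cost 77, fixed 55 → total 132.
Compare {D-α}: crew travel cost 114 + fixed 28 = 142.
Compare {D-α, D-β}: crew travel cost 79 + fixed 63 = 142.
Compare {D-α, D-ε}: crew travel cost 88 + fixed 63 = 151.
All other subsets cost ≥ 142. Minimum total cost: 132.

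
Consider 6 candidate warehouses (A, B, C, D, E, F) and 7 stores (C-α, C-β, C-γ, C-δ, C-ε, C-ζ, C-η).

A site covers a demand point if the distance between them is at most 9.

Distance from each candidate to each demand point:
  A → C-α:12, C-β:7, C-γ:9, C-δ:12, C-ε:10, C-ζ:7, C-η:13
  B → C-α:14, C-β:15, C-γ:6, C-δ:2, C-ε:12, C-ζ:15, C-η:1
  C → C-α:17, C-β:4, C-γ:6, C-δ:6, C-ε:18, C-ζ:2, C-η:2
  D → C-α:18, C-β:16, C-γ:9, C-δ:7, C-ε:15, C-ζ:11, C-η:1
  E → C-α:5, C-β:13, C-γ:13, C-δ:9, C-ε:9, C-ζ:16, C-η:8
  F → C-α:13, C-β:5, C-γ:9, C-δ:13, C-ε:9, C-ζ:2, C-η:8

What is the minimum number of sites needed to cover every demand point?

2

Coverage sets (demand points within 9 of each site):
  A: {C-β, C-γ, C-ζ}
  B: {C-γ, C-δ, C-η}
  C: {C-β, C-γ, C-δ, C-ζ, C-η}
  D: {C-γ, C-δ, C-η}
  E: {C-α, C-δ, C-ε, C-η}
  F: {C-β, C-γ, C-ε, C-ζ, C-η}
No single site covers all 7 demand points.
But {A, E} covers everything, so the minimum is 2.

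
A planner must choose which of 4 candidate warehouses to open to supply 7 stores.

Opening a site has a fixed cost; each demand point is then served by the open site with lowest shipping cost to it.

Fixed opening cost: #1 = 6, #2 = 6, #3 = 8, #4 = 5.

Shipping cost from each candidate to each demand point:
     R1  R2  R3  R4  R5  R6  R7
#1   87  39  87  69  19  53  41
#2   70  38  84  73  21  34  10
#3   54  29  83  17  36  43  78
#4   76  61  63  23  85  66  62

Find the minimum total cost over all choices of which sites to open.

247

Open {#2, #3, #4}: assign each demand point to its cheapest open site.
  R1→#3 54, R2→#3 29, R3→#4 63, R4→#3 17, R5→#2 21, R6→#2 34, R7→#2 10
  shipping cost 228, fixed 19 → total 247.
Compare {#1, #2, #3, #4}: shipping cost 226 + fixed 25 = 251.
Compare {#2, #3}: shipping cost 248 + fixed 14 = 262.
Compare {#1, #2, #3}: shipping cost 246 + fixed 20 = 266.
All other subsets cost ≥ 251. Minimum total cost: 247.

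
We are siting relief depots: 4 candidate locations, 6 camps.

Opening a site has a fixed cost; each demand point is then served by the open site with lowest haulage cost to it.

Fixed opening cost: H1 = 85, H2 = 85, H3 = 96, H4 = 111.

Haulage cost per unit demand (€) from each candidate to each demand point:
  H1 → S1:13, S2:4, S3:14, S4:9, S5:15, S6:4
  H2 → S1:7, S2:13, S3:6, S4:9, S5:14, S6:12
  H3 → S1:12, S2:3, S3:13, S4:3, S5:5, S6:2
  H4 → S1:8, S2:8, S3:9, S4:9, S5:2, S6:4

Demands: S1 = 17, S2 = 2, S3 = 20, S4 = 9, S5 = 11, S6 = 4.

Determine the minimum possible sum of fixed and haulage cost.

Open {H2, H3}: assign each demand point to its cheapest open site.
  S1→H2 17×7=119, S2→H3 2×3=6, S3→H2 20×6=120, S4→H3 9×3=27, S5→H3 11×5=55, S6→H3 4×2=8
  haulage cost 335, fixed 181 → total 516.
Compare {H4}: haulage cost 451 + fixed 111 = 562.
Compare {H2, H4}: haulage cost 374 + fixed 196 = 570.
Compare {H3, H4}: haulage cost 379 + fixed 207 = 586.
All other subsets cost ≥ 562. Minimum total cost: 516.

516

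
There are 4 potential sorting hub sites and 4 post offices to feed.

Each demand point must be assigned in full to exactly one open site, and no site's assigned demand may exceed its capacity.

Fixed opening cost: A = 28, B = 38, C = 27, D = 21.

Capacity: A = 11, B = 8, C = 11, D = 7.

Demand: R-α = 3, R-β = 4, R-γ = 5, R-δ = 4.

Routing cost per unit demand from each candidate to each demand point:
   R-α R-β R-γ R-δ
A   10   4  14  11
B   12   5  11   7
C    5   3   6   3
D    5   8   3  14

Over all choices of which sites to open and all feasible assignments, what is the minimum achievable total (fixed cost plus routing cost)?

102

Open {C, D}; cheapest assignment that respects the capacities:
  C (cap 11, load 11): R-α, R-β, R-δ — cost 3×5 + 4×3 + 4×3 = 39
  D (cap 7, load 5): R-γ — cost 5×3 = 15
  Shipping 54, fixed 48 → total 102.
  Any other capacity-feasible assignment to {C, D} ships for at least 54.
Compare {A, C, D}: its best feasible assignment gives total 130.
Compare {B, C, D}: its best feasible assignment gives total 140.
Every other set of open sites that can feasibly serve all demand totals ≥ 130 even under its best assignment. Minimum: 102.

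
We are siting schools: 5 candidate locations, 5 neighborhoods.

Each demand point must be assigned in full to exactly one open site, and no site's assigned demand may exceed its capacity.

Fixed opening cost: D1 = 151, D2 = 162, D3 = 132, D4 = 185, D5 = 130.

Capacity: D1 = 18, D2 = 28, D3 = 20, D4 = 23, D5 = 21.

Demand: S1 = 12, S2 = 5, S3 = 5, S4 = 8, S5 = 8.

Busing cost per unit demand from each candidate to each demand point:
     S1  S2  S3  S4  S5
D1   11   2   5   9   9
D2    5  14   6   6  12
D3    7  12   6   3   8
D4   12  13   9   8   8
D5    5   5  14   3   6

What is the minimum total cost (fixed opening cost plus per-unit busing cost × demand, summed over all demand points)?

472

Open {D1, D5}; cheapest assignment that respects the capacities:
  D1 (cap 18, load 18): S2, S3, S5 — cost 5×2 + 5×5 + 8×9 = 107
  D5 (cap 21, load 20): S1, S4 — cost 12×5 + 8×3 = 84
  Shipping 191, fixed 281 → total 472.
  Any other capacity-feasible assignment to {D1, D5} ships for at least 191.
Compare {D3, D5}: its best feasible assignment gives total 473.
Compare {D2, D5}: its best feasible assignment gives total 479.
Every other set of open sites that can feasibly serve all demand totals ≥ 473 even under its best assignment. Minimum: 472.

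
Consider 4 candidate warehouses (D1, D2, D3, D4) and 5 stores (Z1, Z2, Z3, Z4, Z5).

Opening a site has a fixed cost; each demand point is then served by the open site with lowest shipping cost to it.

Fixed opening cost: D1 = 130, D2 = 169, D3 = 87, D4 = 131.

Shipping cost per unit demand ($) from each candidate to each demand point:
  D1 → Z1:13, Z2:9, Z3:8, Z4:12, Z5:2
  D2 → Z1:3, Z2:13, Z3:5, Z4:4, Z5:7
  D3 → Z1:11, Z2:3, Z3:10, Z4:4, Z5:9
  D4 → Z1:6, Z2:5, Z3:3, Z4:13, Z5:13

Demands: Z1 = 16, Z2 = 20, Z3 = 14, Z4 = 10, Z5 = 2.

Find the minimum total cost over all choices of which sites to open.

Open {D3, D4}: assign each demand point to its cheapest open site.
  Z1→D4 16×6=96, Z2→D3 20×3=60, Z3→D4 14×3=42, Z4→D3 10×4=40, Z5→D3 2×9=18
  shipping cost 256, fixed 218 → total 474.
Compare {D2, D3}: shipping cost 232 + fixed 256 = 488.
Compare {D3}: shipping cost 434 + fixed 87 = 521.
Compare {D4}: shipping cost 394 + fixed 131 = 525.
All other subsets cost ≥ 488. Minimum total cost: 474.

474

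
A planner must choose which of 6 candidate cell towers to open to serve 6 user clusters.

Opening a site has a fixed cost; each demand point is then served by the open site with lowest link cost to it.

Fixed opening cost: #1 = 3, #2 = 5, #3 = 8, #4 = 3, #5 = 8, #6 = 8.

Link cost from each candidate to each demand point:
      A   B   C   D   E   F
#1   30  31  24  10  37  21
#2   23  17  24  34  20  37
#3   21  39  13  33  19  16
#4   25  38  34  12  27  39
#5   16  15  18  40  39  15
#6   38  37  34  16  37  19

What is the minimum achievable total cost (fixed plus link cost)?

107

Open {#1, #3, #5}: assign each demand point to its cheapest open site.
  A→#5 16, B→#5 15, C→#3 13, D→#1 10, E→#3 19, F→#5 15
  link cost 88, fixed 19 → total 107.
Compare {#3, #4, #5}: link cost 90 + fixed 19 = 109.
Compare {#1, #2, #5}: link cost 94 + fixed 16 = 110.
Compare {#1, #3, #4, #5}: link cost 88 + fixed 22 = 110.
All other subsets cost ≥ 109. Minimum total cost: 107.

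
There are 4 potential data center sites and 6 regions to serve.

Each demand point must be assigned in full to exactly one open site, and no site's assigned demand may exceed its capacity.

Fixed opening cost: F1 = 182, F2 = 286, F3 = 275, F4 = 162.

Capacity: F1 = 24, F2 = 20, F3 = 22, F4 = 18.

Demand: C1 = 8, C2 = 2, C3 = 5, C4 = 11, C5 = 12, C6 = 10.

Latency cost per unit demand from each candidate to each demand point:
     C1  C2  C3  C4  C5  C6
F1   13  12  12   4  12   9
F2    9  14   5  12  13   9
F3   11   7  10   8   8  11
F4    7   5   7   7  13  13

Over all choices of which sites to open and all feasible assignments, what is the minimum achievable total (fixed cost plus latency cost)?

950

Open {F1, F3, F4}; cheapest assignment that respects the capacities:
  F1 (cap 24, load 21): C4, C6 — cost 11×4 + 10×9 = 134
  F3 (cap 22, load 12): C5 — cost 12×8 = 96
  F4 (cap 18, load 15): C1, C2, C3 — cost 8×7 + 2×5 + 5×7 = 101
  Shipping 331, fixed 619 → total 950.
  Any other capacity-feasible assignment to {F1, F3, F4} ships for at least 331.
Compare {F1, F2, F4}: its best feasible assignment gives total 999.
Compare {F1, F2, F3}: its best feasible assignment gives total 1084.
Every other set of open sites that can feasibly serve all demand totals ≥ 999 even under its best assignment. Minimum: 950.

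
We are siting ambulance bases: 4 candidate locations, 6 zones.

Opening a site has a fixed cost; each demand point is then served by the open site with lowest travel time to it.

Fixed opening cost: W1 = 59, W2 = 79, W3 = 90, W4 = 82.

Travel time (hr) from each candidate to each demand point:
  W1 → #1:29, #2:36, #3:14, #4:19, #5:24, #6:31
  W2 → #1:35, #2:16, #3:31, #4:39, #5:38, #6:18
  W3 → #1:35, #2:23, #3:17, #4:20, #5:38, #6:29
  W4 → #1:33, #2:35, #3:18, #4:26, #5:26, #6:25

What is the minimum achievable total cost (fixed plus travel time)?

Open {W1}: assign each demand point to its cheapest open site.
  #1→W1 29, #2→W1 36, #3→W1 14, #4→W1 19, #5→W1 24, #6→W1 31
  travel time 153, fixed 59 → total 212.
Compare {W4}: travel time 163 + fixed 82 = 245.
Compare {W3}: travel time 162 + fixed 90 = 252.
Compare {W2}: travel time 177 + fixed 79 = 256.
All other subsets cost ≥ 245. Minimum total cost: 212.

212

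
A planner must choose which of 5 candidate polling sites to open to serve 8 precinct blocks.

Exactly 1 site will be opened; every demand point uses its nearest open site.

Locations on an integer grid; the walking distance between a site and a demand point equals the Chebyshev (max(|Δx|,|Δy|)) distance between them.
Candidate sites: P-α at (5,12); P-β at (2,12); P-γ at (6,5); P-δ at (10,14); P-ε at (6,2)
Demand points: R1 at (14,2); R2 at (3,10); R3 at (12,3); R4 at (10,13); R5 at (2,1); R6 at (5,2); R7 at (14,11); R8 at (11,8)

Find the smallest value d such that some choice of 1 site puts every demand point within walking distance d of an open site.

8

Open {P-γ}.
  Farthest demand point is R1 at walking distance 8 (to P-γ); all others are ≤ 8.
With {P-α} the worst case is 11.
With {P-ε} the worst case is 11.
No size-1 selection achieves below 8.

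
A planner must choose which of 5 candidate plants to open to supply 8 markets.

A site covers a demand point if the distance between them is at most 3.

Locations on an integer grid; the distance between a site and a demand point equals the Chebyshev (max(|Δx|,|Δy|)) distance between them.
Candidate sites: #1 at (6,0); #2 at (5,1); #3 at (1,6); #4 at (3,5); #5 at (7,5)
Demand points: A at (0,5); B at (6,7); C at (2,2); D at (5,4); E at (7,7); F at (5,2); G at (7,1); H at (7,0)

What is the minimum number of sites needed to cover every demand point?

3

Coverage sets (demand points within 3 of each site):
  #1: {F, G, H}
  #2: {C, D, F, G, H}
  #3: {A}
  #4: {A, B, C, D, F}
  #5: {B, D, E, F}
No 2 sites suffice: every size-2 union leaves at least one demand point uncovered.
But {#1, #4, #5} covers everything, so the minimum is 3.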